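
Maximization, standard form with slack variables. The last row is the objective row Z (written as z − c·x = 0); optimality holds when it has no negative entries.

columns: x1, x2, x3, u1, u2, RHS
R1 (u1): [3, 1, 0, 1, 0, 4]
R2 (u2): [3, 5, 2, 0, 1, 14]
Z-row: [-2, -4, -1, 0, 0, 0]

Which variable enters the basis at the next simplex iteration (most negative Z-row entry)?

x2

Negative Z-row entries: x1: -2, x2: -4, x3: -1.
The most negative is -4 in column x2, so x2 enters.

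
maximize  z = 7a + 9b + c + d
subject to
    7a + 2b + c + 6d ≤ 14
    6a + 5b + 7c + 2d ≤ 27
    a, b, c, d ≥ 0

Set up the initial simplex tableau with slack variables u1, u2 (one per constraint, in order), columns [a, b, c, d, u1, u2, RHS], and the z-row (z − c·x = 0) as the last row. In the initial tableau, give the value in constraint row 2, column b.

5

Constraint 2 has coefficient 5 on b.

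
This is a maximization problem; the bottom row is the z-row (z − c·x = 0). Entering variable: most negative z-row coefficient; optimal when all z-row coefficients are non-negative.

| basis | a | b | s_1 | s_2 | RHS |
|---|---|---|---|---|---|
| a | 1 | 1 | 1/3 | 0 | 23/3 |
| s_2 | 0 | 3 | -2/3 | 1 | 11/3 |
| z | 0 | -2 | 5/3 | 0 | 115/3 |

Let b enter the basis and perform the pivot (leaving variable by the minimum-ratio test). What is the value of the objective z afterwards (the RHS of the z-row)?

367/9

Ratio test on column b — row 1: (23/3)/1 = 23/3; row 2: (11/3)/3 = 11/9. Minimum is 11/9 at row 2 (s_2 leaves); pivot element 3.
Pivot on row 2; the z-row RHS becomes 115/3 − (-2)·(11/9) = 367/9.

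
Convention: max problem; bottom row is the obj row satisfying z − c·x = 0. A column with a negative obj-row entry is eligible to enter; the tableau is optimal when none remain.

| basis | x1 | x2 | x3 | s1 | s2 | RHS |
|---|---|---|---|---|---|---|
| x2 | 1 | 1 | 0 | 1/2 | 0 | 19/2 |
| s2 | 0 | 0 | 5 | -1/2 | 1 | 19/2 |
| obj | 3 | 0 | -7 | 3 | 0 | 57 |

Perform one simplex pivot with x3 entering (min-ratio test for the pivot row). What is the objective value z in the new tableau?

703/10

Ratio test on column x3 — row 1: entry 0 ≤ 0; row 2: (19/2)/5 = 19/10. Minimum is 19/10 at row 2 (s2 leaves); pivot element 5.
Pivot on row 2; the obj-row RHS becomes 57 − (-7)·(19/10) = 703/10.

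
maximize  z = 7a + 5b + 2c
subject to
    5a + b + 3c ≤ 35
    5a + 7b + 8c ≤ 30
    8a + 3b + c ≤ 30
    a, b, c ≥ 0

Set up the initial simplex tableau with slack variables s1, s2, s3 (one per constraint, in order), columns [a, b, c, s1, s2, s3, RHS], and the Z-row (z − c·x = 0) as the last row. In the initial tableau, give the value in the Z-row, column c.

-2

The Z-row carries the negated objective coefficients: the c entry is -2.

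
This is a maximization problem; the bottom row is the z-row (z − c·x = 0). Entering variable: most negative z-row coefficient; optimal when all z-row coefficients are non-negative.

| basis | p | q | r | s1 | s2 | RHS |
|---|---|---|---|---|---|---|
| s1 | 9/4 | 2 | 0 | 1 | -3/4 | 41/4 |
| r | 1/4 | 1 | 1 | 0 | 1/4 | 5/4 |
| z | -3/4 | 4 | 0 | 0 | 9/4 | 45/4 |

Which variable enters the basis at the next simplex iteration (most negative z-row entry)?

Negative z-row entries: p: -3/4.
The most negative is -3/4 in column p, so p enters.

p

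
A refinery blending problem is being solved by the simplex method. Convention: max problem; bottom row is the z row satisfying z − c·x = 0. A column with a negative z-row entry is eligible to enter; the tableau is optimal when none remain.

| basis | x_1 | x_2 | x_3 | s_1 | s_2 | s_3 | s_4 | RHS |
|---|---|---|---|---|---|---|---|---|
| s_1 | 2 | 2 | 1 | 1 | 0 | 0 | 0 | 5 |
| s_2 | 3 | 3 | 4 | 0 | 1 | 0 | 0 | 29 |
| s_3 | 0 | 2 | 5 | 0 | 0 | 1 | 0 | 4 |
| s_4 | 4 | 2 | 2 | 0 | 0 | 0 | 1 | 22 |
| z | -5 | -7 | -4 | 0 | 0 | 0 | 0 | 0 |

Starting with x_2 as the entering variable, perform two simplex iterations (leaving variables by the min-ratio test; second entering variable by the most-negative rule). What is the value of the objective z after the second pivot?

Ratio test on column x_2 — row 1: 5/2 = 5/2; row 2: 29/3 = 29/3; row 3: 4/2 = 2; row 4: 22/2 = 11. Minimum is 2 at row 3 (s_3 leaves); pivot element 2.
Pivot on row 3; the z-row RHS becomes 0 − (-7)·2 = 14.
Next entering variable (most negative z-row entry -5): x_1.
Ratio test on column x_1 — row 1: 1/2 = 1/2; row 2: 23/3 = 23/3; row 3: entry 0 ≤ 0; row 4: 18/4 = 9/2. Minimum is 1/2 at row 1 (s_1 leaves); pivot element 2.
After the second pivot the z-row RHS is 14 − (-5)·(1/2) = 33/2.

33/2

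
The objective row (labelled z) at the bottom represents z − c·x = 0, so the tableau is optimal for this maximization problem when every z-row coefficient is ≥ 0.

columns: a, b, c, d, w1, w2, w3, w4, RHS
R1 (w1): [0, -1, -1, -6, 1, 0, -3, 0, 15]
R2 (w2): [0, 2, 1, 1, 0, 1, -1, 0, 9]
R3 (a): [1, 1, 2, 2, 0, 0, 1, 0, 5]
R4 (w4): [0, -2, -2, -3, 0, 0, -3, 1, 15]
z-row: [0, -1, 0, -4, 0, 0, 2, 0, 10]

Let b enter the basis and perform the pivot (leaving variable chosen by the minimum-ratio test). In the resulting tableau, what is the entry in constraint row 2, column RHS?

Ratio test on column b — row 1: entry -1 ≤ 0; row 2: 9/2 = 9/2; row 3: 5/1 = 5; row 4: entry -2 ≤ 0. Minimum is 9/2 at row 2 (w2 leaves); pivot element 2.
Divide row 2 by 2; eliminate column b from the other rows.
In the new row 2, the RHS entry is the old entry divided by the pivot: 9/2 = 9/2.

9/2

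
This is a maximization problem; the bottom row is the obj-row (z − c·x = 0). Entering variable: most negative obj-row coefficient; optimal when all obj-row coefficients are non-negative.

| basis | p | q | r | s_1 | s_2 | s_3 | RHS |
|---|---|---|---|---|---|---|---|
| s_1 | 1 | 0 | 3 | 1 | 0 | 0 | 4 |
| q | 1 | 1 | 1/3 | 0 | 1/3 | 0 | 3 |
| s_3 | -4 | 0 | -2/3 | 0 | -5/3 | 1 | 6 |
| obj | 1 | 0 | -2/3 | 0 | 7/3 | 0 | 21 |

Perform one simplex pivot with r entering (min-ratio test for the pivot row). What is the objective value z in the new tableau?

Ratio test on column r — row 1: 4/3 = 4/3; row 2: 3/(1/3) = 9; row 3: entry -2/3 ≤ 0. Minimum is 4/3 at row 1 (s_1 leaves); pivot element 3.
Pivot on row 1; the obj-row RHS becomes 21 − (-2/3)·(4/3) = 197/9.

197/9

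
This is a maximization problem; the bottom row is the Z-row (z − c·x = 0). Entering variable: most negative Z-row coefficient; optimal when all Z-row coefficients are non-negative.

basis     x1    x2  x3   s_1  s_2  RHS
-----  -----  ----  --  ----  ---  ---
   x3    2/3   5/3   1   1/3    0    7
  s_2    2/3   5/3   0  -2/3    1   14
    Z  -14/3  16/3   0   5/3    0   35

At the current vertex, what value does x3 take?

7

x3 is basic (row 1); its value is the RHS of that row, 7.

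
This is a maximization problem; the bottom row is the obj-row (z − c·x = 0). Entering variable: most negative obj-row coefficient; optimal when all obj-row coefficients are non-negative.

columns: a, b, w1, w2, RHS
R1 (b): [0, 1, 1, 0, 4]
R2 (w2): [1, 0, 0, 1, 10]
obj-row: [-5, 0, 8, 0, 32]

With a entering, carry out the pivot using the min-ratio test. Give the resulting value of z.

82

Ratio test on column a — row 1: entry 0 ≤ 0; row 2: 10/1 = 10. Minimum is 10 at row 2 (w2 leaves); pivot element 1.
Pivot on row 2; the obj-row RHS becomes 32 − (-5)·10 = 82.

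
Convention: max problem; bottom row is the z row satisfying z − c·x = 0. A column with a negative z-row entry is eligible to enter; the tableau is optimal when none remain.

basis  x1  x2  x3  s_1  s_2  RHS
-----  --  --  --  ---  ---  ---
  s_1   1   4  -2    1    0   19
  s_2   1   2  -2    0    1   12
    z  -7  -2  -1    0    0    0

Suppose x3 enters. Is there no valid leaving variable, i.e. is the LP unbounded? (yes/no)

Every constraint-row entry in column x3 is ≤ 0, so increasing x3 is unbounded.

yes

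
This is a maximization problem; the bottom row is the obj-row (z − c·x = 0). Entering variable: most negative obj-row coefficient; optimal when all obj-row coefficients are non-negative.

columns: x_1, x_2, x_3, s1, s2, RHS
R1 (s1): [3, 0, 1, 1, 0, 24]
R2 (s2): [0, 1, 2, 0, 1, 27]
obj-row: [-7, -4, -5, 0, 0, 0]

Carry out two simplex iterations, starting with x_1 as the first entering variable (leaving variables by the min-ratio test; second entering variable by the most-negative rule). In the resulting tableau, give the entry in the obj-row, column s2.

Ratio test on column x_1 — row 1: 24/3 = 8; row 2: entry 0 ≤ 0. Minimum is 8 at row 1 (s1 leaves); pivot element 3.
Divide row 1 by 3; eliminate column x_1 from the other rows.
Second iteration: most negative obj-row entry is -4 in column x_2, so x_2 enters.
Ratio test on column x_2 — row 1: entry 0 ≤ 0; row 2: 27/1 = 27. Minimum is 27 at row 2 (s2 leaves); pivot element 1.
Divide row 2 by 1; eliminate column x_2 from the other rows.
After both pivots, the entry at the obj-row, column s2 is 4.

4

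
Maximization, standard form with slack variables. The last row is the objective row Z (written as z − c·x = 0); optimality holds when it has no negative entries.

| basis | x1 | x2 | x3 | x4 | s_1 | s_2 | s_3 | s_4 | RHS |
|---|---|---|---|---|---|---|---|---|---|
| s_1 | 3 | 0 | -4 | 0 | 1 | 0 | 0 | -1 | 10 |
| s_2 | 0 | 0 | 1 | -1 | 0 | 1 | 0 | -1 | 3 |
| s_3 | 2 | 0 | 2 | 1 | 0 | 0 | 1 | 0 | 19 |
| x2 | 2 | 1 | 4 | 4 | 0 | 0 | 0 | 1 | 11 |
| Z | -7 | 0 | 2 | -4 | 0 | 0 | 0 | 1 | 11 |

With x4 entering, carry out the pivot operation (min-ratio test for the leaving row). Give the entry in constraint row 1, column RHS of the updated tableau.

10

Ratio test on column x4 — row 1: entry 0 ≤ 0; row 2: entry -1 ≤ 0; row 3: 19/1 = 19; row 4: 11/4 = 11/4. Minimum is 11/4 at row 4 (x2 leaves); pivot element 4.
Divide row 4 by 4; eliminate column x4 from the other rows.
Row 1 update in column RHS: 10 − 0·(11/4) = 10.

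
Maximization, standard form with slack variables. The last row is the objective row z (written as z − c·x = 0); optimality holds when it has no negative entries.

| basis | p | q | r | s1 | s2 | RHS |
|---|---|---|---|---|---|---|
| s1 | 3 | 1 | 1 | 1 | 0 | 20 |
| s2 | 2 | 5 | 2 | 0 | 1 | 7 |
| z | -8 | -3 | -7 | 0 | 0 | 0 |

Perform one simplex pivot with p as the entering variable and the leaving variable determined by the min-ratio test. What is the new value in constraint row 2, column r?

Ratio test on column p — row 1: 20/3 = 20/3; row 2: 7/2 = 7/2. Minimum is 7/2 at row 2 (s2 leaves); pivot element 2.
Divide row 2 by 2; eliminate column p from the other rows.
In the new row 2, the r entry is the old entry divided by the pivot: 2/2 = 1.

1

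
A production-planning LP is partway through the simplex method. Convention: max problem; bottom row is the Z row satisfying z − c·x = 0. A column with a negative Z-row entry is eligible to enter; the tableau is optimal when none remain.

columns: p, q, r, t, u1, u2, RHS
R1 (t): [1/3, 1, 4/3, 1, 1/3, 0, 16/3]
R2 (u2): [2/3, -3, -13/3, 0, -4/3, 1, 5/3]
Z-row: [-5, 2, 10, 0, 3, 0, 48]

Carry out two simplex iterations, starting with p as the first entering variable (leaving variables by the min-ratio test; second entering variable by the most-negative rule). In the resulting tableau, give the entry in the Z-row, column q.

Ratio test on column p — row 1: (16/3)/(1/3) = 16; row 2: (5/3)/(2/3) = 5/2. Minimum is 5/2 at row 2 (u2 leaves); pivot element 2/3.
Divide row 2 by 2/3; eliminate column p from the other rows.
Second iteration: most negative Z-row entry is -45/2 in column r, so r enters.
Ratio test on column r — row 1: (9/2)/(7/2) = 9/7; row 2: entry -13/2 ≤ 0. Minimum is 9/7 at row 1 (t leaves); pivot element 7/2.
Divide row 1 by 7/2; eliminate column r from the other rows.
After both pivots, the entry at the Z-row, column q is -31/7.

-31/7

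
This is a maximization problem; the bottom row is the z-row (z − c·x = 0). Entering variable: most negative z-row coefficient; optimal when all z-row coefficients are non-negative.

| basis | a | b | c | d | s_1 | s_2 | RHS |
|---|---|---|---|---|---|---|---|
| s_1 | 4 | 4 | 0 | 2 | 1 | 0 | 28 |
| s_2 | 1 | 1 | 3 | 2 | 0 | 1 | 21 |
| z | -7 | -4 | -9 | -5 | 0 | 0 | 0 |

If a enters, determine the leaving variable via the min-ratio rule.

Column a entries and ratios — s_1: 28/4 = 7; s_2: 21/1 = 21.
Smallest ratio is 7 in the row of s_1, so s_1 leaves.

s_1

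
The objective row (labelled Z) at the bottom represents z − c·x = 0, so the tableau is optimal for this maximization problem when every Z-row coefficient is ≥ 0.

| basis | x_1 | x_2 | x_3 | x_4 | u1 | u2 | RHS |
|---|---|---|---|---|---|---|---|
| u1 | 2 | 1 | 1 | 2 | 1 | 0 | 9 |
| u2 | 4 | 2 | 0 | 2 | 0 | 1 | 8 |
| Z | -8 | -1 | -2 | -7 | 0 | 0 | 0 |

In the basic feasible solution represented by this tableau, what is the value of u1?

u1 is basic (row 1); its value is the RHS of that row, 9.

9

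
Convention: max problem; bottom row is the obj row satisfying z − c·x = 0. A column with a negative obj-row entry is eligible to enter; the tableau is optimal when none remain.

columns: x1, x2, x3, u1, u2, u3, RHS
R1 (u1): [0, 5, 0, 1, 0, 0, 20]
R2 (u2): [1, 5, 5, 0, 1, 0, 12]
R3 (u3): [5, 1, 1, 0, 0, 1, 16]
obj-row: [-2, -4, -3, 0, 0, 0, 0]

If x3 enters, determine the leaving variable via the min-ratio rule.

Column x3 entries and ratios — u1: 0 ≤ 0, skip; u2: 12/5 = 12/5; u3: 16/1 = 16.
Smallest ratio is 12/5 in the row of u2, so u2 leaves.

u2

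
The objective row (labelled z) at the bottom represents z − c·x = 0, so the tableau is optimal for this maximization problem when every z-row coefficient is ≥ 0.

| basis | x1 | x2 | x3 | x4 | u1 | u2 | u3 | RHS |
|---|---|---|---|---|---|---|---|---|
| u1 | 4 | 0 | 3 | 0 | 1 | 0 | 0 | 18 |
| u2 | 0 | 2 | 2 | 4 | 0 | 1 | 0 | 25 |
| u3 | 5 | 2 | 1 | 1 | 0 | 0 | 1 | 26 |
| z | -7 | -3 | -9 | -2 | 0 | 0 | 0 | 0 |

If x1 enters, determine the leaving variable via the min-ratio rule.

Column x1 entries and ratios — u1: 18/4 = 9/2; u2: 0 ≤ 0, skip; u3: 26/5 = 26/5.
Smallest ratio is 9/2 in the row of u1, so u1 leaves.

u1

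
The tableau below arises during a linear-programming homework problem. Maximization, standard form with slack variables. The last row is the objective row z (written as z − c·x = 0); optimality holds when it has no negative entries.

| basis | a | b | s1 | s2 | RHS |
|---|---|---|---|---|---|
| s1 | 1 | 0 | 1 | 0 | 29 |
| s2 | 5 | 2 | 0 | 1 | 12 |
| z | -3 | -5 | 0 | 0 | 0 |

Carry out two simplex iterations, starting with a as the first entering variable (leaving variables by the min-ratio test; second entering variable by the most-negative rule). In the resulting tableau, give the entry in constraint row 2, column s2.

Ratio test on column a — row 1: 29/1 = 29; row 2: 12/5 = 12/5. Minimum is 12/5 at row 2 (s2 leaves); pivot element 5.
Divide row 2 by 5; eliminate column a from the other rows.
Second iteration: most negative z-row entry is -19/5 in column b, so b enters.
Ratio test on column b — row 1: entry -2/5 ≤ 0; row 2: (12/5)/(2/5) = 6. Minimum is 6 at row 2 (a leaves); pivot element 2/5.
Divide row 2 by 2/5; eliminate column b from the other rows.
After both pivots, the entry at constraint row 2, column s2 is 1/2.

1/2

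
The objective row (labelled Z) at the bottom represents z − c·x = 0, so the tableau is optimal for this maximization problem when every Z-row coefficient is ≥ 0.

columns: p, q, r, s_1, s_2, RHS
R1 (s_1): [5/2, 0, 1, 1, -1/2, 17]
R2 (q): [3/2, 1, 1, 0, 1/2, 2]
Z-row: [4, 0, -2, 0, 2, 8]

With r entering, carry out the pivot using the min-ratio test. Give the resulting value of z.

12

Ratio test on column r — row 1: 17/1 = 17; row 2: 2/1 = 2. Minimum is 2 at row 2 (q leaves); pivot element 1.
Pivot on row 2; the Z-row RHS becomes 8 − (-2)·2 = 12.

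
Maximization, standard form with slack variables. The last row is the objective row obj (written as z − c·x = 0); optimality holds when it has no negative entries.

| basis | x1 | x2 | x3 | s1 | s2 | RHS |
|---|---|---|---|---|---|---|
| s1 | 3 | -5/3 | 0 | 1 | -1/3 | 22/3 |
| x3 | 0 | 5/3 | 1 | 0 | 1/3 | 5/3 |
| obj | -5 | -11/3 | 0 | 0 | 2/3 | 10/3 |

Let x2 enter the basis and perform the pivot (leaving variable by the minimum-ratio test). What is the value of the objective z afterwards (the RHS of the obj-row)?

7

Ratio test on column x2 — row 1: entry -5/3 ≤ 0; row 2: (5/3)/(5/3) = 1. Minimum is 1 at row 2 (x3 leaves); pivot element 5/3.
Pivot on row 2; the obj-row RHS becomes 10/3 − (-11/3)·1 = 7.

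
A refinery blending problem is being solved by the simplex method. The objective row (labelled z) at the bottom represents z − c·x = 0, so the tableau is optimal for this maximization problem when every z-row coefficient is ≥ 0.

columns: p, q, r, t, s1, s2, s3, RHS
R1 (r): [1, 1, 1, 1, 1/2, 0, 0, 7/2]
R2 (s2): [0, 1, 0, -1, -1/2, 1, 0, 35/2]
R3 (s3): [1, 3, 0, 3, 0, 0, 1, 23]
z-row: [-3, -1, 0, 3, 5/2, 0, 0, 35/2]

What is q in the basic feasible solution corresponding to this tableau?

0

q is not in the basis, so in the current basic feasible solution q = 0.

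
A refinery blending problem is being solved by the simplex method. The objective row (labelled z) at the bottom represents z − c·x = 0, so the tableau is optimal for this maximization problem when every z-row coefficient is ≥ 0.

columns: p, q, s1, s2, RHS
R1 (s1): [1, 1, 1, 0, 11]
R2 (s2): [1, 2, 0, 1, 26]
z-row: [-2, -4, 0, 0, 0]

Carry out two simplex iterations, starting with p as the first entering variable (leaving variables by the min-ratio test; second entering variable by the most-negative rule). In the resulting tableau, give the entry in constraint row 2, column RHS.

4

Ratio test on column p — row 1: 11/1 = 11; row 2: 26/1 = 26. Minimum is 11 at row 1 (s1 leaves); pivot element 1.
Divide row 1 by 1; eliminate column p from the other rows.
Second iteration: most negative z-row entry is -2 in column q, so q enters.
Ratio test on column q — row 1: 11/1 = 11; row 2: 15/1 = 15. Minimum is 11 at row 1 (p leaves); pivot element 1.
Divide row 1 by 1; eliminate column q from the other rows.
After both pivots, the entry at constraint row 2, column RHS is 4.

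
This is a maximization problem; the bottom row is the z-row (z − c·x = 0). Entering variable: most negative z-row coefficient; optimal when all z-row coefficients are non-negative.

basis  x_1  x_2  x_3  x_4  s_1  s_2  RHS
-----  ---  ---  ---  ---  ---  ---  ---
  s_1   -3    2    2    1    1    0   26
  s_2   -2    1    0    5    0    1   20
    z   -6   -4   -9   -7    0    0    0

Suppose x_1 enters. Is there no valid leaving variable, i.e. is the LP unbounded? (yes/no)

Every constraint-row entry in column x_1 is ≤ 0, so increasing x_1 is unbounded.

yes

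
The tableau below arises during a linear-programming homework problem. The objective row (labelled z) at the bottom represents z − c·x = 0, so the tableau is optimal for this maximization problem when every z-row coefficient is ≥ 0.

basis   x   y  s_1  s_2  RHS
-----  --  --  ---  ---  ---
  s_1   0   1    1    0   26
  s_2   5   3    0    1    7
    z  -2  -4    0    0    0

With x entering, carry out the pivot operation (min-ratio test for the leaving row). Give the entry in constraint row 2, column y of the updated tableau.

Ratio test on column x — row 1: entry 0 ≤ 0; row 2: 7/5 = 7/5. Minimum is 7/5 at row 2 (s_2 leaves); pivot element 5.
Divide row 2 by 5; eliminate column x from the other rows.
In the new row 2, the y entry is the old entry divided by the pivot: 3/5 = 3/5.

3/5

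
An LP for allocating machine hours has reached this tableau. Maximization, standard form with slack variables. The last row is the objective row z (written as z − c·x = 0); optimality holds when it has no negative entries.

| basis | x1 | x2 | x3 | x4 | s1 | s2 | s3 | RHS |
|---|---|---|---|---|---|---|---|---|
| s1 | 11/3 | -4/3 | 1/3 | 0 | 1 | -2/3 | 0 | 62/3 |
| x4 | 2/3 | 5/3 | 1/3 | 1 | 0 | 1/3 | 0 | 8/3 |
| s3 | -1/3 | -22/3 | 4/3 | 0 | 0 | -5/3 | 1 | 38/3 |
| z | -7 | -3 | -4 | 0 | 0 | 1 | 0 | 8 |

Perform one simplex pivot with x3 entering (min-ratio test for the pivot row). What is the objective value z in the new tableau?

40

Ratio test on column x3 — row 1: (62/3)/(1/3) = 62; row 2: (8/3)/(1/3) = 8; row 3: (38/3)/(4/3) = 19/2. Minimum is 8 at row 2 (x4 leaves); pivot element 1/3.
Pivot on row 2; the z-row RHS becomes 8 − (-4)·8 = 40.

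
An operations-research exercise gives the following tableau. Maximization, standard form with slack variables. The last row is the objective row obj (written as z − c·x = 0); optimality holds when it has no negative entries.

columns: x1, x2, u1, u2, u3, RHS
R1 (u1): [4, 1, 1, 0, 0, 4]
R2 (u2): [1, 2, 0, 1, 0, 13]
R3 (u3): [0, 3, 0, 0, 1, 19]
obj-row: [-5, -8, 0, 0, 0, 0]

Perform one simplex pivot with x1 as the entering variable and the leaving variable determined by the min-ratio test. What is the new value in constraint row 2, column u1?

-1/4

Ratio test on column x1 — row 1: 4/4 = 1; row 2: 13/1 = 13; row 3: entry 0 ≤ 0. Minimum is 1 at row 1 (u1 leaves); pivot element 4.
Divide row 1 by 4; eliminate column x1 from the other rows.
Row 2 update in column u1: 0 − 1·(1/4) = -1/4.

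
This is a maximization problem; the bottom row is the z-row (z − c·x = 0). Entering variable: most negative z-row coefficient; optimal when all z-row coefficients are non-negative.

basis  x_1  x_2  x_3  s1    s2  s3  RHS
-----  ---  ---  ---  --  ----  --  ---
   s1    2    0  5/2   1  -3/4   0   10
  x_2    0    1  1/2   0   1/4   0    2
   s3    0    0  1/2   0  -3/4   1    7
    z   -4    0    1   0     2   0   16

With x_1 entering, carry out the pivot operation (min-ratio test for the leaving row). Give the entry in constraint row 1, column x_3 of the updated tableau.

5/4

Ratio test on column x_1 — row 1: 10/2 = 5; row 2: entry 0 ≤ 0; row 3: entry 0 ≤ 0. Minimum is 5 at row 1 (s1 leaves); pivot element 2.
Divide row 1 by 2; eliminate column x_1 from the other rows.
In the new row 1, the x_3 entry is the old entry divided by the pivot: (5/2)/2 = 5/4.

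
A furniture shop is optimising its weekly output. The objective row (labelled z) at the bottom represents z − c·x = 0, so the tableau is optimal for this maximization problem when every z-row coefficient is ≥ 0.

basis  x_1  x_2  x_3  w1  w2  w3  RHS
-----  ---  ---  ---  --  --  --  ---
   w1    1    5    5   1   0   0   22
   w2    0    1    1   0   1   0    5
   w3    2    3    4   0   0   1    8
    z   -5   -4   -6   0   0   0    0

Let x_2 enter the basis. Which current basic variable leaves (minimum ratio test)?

Column x_2 entries and ratios — w1: 22/5 = 22/5; w2: 5/1 = 5; w3: 8/3 = 8/3.
Smallest ratio is 8/3 in the row of w3, so w3 leaves.

w3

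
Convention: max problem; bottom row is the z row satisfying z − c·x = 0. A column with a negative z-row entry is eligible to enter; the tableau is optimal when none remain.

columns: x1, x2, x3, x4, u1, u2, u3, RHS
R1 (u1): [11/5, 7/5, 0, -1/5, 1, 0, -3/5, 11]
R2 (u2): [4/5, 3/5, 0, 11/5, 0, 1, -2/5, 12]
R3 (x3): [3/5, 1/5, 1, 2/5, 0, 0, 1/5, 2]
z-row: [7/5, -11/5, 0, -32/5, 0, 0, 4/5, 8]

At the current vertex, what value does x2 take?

0

x2 is not in the basis, so in the current basic feasible solution x2 = 0.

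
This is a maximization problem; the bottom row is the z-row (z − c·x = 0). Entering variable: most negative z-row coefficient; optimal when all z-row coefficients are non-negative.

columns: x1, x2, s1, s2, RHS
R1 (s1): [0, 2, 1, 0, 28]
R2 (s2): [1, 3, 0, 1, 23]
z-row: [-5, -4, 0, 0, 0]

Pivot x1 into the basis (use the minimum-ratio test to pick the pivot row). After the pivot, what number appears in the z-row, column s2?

5

Ratio test on column x1 — row 1: entry 0 ≤ 0; row 2: 23/1 = 23. Minimum is 23 at row 2 (s2 leaves); pivot element 1.
Divide row 2 by 1; eliminate column x1 from the other rows.
z-row update in column s2: 0 − (-5)·1 = 5.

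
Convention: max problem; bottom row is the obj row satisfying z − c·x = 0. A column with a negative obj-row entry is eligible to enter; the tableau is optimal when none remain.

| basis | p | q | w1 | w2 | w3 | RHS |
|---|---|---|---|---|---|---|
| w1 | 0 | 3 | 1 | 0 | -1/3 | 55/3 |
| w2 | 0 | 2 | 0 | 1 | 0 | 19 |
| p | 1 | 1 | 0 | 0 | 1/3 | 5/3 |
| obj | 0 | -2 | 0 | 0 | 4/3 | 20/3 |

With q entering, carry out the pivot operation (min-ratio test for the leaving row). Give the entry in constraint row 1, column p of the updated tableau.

-3

Ratio test on column q — row 1: (55/3)/3 = 55/9; row 2: 19/2 = 19/2; row 3: (5/3)/1 = 5/3. Minimum is 5/3 at row 3 (p leaves); pivot element 1.
Divide row 3 by 1; eliminate column q from the other rows.
Row 1 update in column p: 0 − 3·1 = -3.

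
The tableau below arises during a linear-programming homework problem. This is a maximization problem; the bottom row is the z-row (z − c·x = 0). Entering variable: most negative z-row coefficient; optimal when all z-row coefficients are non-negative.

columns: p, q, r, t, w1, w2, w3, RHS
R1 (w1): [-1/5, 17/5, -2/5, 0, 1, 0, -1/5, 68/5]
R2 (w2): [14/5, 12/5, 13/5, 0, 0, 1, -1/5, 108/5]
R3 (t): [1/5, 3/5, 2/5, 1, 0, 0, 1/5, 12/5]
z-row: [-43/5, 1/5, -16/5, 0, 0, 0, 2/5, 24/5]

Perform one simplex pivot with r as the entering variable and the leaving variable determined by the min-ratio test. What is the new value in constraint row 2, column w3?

Ratio test on column r — row 1: entry -2/5 ≤ 0; row 2: (108/5)/(13/5) = 108/13; row 3: (12/5)/(2/5) = 6. Minimum is 6 at row 3 (t leaves); pivot element 2/5.
Divide row 3 by 2/5; eliminate column r from the other rows.
Row 2 update in column w3: -1/5 − (13/5)·(1/2) = -3/2.

-3/2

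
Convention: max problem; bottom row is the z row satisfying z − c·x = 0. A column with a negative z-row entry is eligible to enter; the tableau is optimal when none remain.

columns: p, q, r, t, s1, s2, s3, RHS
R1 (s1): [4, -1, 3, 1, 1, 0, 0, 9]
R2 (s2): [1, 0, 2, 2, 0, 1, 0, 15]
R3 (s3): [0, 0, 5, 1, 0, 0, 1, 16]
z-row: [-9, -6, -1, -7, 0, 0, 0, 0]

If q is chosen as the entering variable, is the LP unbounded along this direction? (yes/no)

yes

Every constraint-row entry in column q is ≤ 0, so increasing q is unbounded.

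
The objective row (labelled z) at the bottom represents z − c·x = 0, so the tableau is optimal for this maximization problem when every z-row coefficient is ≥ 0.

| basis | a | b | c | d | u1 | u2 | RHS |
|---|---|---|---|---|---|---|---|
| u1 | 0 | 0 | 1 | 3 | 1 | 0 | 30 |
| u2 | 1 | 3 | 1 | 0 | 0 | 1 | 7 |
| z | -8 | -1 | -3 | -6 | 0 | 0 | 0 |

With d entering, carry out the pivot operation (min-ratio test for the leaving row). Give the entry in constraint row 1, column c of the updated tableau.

1/3

Ratio test on column d — row 1: 30/3 = 10; row 2: entry 0 ≤ 0. Minimum is 10 at row 1 (u1 leaves); pivot element 3.
Divide row 1 by 3; eliminate column d from the other rows.
In the new row 1, the c entry is the old entry divided by the pivot: 1/3 = 1/3.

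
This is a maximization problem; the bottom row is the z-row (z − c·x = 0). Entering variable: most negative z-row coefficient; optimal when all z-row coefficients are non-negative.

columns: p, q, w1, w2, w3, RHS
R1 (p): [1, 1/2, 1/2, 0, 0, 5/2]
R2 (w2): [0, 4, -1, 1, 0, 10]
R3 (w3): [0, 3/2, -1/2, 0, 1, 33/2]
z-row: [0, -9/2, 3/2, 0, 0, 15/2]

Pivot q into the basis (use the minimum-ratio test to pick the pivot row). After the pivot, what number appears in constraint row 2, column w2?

Ratio test on column q — row 1: (5/2)/(1/2) = 5; row 2: 10/4 = 5/2; row 3: (33/2)/(3/2) = 11. Minimum is 5/2 at row 2 (w2 leaves); pivot element 4.
Divide row 2 by 4; eliminate column q from the other rows.
In the new row 2, the w2 entry is the old entry divided by the pivot: 1/4 = 1/4.

1/4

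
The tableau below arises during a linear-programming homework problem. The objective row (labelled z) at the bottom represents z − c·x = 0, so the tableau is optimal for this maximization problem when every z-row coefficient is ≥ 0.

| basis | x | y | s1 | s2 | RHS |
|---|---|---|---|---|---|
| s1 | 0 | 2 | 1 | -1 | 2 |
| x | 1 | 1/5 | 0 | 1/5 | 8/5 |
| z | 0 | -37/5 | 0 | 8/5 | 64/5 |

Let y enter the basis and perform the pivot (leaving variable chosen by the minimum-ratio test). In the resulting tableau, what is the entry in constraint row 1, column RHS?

1

Ratio test on column y — row 1: 2/2 = 1; row 2: (8/5)/(1/5) = 8. Minimum is 1 at row 1 (s1 leaves); pivot element 2.
Divide row 1 by 2; eliminate column y from the other rows.
In the new row 1, the RHS entry is the old entry divided by the pivot: 2/2 = 1.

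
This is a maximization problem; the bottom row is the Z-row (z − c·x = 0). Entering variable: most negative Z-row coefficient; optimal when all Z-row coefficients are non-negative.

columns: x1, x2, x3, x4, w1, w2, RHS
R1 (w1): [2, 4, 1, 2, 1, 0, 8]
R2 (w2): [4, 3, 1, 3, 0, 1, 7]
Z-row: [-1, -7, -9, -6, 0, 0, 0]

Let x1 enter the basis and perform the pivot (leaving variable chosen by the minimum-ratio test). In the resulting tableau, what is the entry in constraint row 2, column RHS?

Ratio test on column x1 — row 1: 8/2 = 4; row 2: 7/4 = 7/4. Minimum is 7/4 at row 2 (w2 leaves); pivot element 4.
Divide row 2 by 4; eliminate column x1 from the other rows.
In the new row 2, the RHS entry is the old entry divided by the pivot: 7/4 = 7/4.

7/4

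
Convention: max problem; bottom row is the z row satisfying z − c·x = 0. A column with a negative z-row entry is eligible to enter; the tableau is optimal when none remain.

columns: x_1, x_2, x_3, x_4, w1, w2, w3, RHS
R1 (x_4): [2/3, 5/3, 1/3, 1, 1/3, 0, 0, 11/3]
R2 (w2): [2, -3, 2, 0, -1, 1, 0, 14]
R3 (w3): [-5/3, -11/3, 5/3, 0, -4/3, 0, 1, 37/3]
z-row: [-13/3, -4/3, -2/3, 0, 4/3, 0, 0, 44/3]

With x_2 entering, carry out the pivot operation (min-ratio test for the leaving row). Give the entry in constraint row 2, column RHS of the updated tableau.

103/5

Ratio test on column x_2 — row 1: (11/3)/(5/3) = 11/5; row 2: entry -3 ≤ 0; row 3: entry -11/3 ≤ 0. Minimum is 11/5 at row 1 (x_4 leaves); pivot element 5/3.
Divide row 1 by 5/3; eliminate column x_2 from the other rows.
Row 2 update in column RHS: 14 − (-3)·(11/5) = 103/5.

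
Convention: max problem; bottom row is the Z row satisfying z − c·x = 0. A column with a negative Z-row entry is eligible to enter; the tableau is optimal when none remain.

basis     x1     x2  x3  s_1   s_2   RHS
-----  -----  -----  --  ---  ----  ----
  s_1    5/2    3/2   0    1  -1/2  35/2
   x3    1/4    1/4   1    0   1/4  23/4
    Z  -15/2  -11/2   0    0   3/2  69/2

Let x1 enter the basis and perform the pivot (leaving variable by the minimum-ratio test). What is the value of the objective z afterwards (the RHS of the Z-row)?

87

Ratio test on column x1 — row 1: (35/2)/(5/2) = 7; row 2: (23/4)/(1/4) = 23. Minimum is 7 at row 1 (s_1 leaves); pivot element 5/2.
Pivot on row 1; the Z-row RHS becomes 69/2 − (-15/2)·7 = 87.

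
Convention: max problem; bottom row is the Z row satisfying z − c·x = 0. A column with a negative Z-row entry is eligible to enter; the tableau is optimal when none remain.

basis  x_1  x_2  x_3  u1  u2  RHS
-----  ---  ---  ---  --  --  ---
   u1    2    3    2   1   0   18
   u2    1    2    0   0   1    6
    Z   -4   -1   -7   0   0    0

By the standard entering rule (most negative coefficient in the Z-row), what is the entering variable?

Negative Z-row entries: x_1: -4, x_2: -1, x_3: -7.
The most negative is -7 in column x_3, so x_3 enters.

x_3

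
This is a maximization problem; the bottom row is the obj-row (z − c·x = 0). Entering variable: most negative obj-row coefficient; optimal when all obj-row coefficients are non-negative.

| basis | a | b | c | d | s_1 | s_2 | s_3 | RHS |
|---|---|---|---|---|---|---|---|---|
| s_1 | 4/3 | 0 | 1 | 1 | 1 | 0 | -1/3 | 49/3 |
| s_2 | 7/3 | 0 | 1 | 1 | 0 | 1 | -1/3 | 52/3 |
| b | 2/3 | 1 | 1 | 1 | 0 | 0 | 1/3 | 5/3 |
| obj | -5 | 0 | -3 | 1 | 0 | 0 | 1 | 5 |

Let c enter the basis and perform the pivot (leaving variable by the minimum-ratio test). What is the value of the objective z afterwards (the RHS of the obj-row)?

Ratio test on column c — row 1: (49/3)/1 = 49/3; row 2: (52/3)/1 = 52/3; row 3: (5/3)/1 = 5/3. Minimum is 5/3 at row 3 (b leaves); pivot element 1.
Pivot on row 3; the obj-row RHS becomes 5 − (-3)·(5/3) = 10.

10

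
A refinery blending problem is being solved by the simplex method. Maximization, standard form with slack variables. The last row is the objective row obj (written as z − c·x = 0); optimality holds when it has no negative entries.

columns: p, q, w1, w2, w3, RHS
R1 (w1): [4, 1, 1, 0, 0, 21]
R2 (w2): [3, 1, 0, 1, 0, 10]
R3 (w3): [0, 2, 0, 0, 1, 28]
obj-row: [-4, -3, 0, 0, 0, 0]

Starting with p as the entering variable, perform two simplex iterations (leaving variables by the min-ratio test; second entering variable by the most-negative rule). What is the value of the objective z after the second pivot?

30

Ratio test on column p — row 1: 21/4 = 21/4; row 2: 10/3 = 10/3; row 3: entry 0 ≤ 0. Minimum is 10/3 at row 2 (w2 leaves); pivot element 3.
Pivot on row 2; the obj-row RHS becomes 0 − (-4)·(10/3) = 40/3.
Next entering variable (most negative obj-row entry -5/3): q.
Ratio test on column q — row 1: entry -1/3 ≤ 0; row 2: (10/3)/(1/3) = 10; row 3: 28/2 = 14. Minimum is 10 at row 2 (p leaves); pivot element 1/3.
After the second pivot the obj-row RHS is 40/3 − (-5/3)·10 = 30.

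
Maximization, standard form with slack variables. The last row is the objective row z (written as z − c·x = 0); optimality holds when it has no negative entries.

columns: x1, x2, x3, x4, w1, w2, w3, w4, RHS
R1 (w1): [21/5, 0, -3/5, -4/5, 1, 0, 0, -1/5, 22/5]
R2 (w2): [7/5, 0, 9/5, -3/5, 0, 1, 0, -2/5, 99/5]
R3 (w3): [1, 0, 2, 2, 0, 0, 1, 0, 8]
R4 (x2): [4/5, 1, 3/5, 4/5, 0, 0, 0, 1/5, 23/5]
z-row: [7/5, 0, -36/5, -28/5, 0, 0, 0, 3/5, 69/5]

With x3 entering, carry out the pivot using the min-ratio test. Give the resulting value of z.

Ratio test on column x3 — row 1: entry -3/5 ≤ 0; row 2: (99/5)/(9/5) = 11; row 3: 8/2 = 4; row 4: (23/5)/(3/5) = 23/3. Minimum is 4 at row 3 (w3 leaves); pivot element 2.
Pivot on row 3; the z-row RHS becomes 69/5 − (-36/5)·4 = 213/5.

213/5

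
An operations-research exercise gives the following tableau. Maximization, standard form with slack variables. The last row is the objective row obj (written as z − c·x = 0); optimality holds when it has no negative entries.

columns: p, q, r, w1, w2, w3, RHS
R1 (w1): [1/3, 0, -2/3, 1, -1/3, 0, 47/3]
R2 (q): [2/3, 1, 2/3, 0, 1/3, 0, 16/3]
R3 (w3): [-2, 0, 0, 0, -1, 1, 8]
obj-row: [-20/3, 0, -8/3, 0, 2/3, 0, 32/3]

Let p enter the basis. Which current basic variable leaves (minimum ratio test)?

q

Column p entries and ratios — w1: (47/3)/(1/3) = 47; q: (16/3)/(2/3) = 8; w3: -2 ≤ 0, skip.
Smallest ratio is 8 in the row of q, so q leaves.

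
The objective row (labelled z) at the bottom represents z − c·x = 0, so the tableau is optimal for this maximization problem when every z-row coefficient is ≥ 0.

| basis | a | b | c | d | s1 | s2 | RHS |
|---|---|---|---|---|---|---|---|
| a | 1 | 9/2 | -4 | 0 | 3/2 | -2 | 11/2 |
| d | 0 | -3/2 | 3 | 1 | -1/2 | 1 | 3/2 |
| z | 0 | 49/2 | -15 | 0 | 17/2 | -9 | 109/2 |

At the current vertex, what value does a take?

11/2

a is basic (row 1); its value is the RHS of that row, 11/2.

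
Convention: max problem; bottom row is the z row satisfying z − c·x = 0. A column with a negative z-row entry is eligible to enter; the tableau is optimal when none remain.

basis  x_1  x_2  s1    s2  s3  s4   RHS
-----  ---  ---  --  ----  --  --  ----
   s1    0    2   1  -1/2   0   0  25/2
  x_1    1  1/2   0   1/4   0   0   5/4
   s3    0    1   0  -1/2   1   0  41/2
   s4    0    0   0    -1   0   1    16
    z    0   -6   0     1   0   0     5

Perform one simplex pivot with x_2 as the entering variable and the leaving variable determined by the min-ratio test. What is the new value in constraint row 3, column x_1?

-2

Ratio test on column x_2 — row 1: (25/2)/2 = 25/4; row 2: (5/4)/(1/2) = 5/2; row 3: (41/2)/1 = 41/2; row 4: entry 0 ≤ 0. Minimum is 5/2 at row 2 (x_1 leaves); pivot element 1/2.
Divide row 2 by 1/2; eliminate column x_2 from the other rows.
Row 3 update in column x_1: 0 − 1·2 = -2.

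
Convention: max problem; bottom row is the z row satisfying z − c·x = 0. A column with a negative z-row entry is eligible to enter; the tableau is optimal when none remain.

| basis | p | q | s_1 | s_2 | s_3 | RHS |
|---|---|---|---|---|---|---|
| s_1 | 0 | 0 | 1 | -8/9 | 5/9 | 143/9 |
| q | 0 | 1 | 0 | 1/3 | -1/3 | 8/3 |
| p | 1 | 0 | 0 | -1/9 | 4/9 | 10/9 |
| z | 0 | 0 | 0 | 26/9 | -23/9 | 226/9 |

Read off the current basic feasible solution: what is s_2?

0

s_2 is not in the basis, so in the current basic feasible solution s_2 = 0.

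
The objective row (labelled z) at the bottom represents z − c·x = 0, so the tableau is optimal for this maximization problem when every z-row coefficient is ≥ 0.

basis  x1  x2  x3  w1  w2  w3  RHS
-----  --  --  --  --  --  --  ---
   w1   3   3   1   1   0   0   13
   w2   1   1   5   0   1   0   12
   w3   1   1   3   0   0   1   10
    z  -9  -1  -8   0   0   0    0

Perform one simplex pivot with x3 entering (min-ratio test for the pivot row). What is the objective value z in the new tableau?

96/5

Ratio test on column x3 — row 1: 13/1 = 13; row 2: 12/5 = 12/5; row 3: 10/3 = 10/3. Minimum is 12/5 at row 2 (w2 leaves); pivot element 5.
Pivot on row 2; the z-row RHS becomes 0 − (-8)·(12/5) = 96/5.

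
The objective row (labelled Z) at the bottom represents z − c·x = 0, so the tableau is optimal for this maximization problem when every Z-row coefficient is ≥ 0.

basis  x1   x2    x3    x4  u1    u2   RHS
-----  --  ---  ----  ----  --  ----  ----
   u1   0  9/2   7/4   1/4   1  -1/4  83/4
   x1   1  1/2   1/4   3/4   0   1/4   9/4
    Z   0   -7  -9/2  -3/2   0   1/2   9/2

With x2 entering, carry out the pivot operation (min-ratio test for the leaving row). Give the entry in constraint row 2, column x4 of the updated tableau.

3/2

Ratio test on column x2 — row 1: (83/4)/(9/2) = 83/18; row 2: (9/4)/(1/2) = 9/2. Minimum is 9/2 at row 2 (x1 leaves); pivot element 1/2.
Divide row 2 by 1/2; eliminate column x2 from the other rows.
In the new row 2, the x4 entry is the old entry divided by the pivot: (3/4)/(1/2) = 3/2.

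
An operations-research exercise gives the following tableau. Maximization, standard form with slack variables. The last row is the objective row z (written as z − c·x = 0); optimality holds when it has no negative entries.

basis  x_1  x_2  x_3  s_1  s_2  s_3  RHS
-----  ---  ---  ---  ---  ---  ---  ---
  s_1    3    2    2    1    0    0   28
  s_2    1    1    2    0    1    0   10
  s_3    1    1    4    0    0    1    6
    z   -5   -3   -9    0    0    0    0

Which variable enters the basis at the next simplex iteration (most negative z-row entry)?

Negative z-row entries: x_1: -5, x_2: -3, x_3: -9.
The most negative is -9 in column x_3, so x_3 enters.

x_3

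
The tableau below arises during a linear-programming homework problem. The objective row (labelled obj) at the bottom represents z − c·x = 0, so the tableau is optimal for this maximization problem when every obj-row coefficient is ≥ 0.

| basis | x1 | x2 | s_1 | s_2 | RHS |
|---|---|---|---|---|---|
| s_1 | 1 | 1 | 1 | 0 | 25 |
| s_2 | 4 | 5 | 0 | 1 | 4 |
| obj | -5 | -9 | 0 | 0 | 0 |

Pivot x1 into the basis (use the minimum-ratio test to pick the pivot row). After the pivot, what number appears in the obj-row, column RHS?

5

Ratio test on column x1 — row 1: 25/1 = 25; row 2: 4/4 = 1. Minimum is 1 at row 2 (s_2 leaves); pivot element 4.
Divide row 2 by 4; eliminate column x1 from the other rows.
obj-row update in column RHS: 0 − (-5)·1 = 5.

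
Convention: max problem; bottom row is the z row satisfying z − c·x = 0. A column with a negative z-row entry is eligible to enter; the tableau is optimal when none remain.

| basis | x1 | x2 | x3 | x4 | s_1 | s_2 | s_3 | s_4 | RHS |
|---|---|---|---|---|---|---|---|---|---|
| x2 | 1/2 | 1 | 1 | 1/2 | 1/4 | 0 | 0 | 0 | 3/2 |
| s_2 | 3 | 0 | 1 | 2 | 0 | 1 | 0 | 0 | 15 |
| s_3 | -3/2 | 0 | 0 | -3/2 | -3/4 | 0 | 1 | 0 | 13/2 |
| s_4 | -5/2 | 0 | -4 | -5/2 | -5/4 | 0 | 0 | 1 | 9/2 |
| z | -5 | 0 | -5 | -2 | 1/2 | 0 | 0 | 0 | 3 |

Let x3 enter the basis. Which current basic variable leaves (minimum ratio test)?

x2

Column x3 entries and ratios — x2: (3/2)/1 = 3/2; s_2: 15/1 = 15; s_3: 0 ≤ 0, skip; s_4: -4 ≤ 0, skip.
Smallest ratio is 3/2 in the row of x2, so x2 leaves.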